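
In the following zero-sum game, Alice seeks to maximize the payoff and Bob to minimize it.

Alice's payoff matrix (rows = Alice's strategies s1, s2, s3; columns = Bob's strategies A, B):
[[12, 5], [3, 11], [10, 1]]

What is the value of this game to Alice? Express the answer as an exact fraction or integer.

Row s3 is strictly dominated by row s1, so Alice never plays it.
The remaining 2×2 game on (s1, s2) × (A, B) has no saddle point. Let Alice play s1 with probability p; indifference gives 12p + 3(1−p) = 5p + 11(1−p), so p = 8/15.
Similarly Bob's optimal q on A is 2/5, and the value is 12·(2/5) + (5)·(3/5) = 39/5.

39/5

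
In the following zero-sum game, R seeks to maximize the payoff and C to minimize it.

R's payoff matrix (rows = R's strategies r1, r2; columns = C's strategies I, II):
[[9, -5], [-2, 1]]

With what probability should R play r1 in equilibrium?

Row minima are -5 and -2, so R's maximin is -2; column maxima are 9 and 1, so C's minimax is 1. These differ, so the equilibrium is in mixed strategies.
Let R play r1 with probability p. C is indifferent when 9p − 2(1−p) = −5p + (1−p), giving p = 3/17.

3/17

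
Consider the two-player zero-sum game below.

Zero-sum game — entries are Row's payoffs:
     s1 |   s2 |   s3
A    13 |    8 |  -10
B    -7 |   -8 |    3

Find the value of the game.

Column s1 is strictly dominated by s2 for Column (it gives Row more in every row).
The remaining 2×2 game on (A, B) × (s2, s3) has no saddle point. Let Row play A with probability p; indifference gives 8p − 8(1−p) = −10p + 3(1−p), so p = 11/29.
Similarly Column's optimal q on s2 is 13/29, and the value is 8·(13/29) + (-10)·(16/29) = -56/29.

-56/29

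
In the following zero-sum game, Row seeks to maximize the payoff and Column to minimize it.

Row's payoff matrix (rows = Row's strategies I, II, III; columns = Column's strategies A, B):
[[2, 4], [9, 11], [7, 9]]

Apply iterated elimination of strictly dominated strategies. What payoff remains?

Row I is strictly dominated by row II (9>2, 11>4); eliminate I.
Column B is strictly dominated by A for Column (9<11, 7<9); eliminate B.
Row III is strictly dominated by row II (9>7); eliminate III.
Only (II, A) remains, with payoff 9.

9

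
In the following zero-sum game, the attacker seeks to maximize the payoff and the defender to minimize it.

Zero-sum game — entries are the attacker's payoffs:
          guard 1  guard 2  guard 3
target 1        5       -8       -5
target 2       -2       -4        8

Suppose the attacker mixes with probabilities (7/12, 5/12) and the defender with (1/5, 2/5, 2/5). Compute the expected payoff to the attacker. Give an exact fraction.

Against (1/5, 2/5, 2/5), each row's expected payoff is target 1: -21/5; target 2: 6/5.
Taking the (7/12, 5/12)-weighted average: (7/12)·(-21/5) + (5/12)·(6/5) = -39/20.

-39/20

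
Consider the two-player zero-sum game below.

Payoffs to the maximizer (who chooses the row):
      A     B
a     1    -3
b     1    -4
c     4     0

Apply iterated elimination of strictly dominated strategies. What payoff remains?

0

Column A is strictly dominated by B for the minimizer (-3<1, -4<1, 0<4); eliminate A.
Row a is strictly dominated by row c (0>-3); eliminate a.
Row b is strictly dominated by row c (0>-4); eliminate b.
Only (c, B) remains, with payoff 0.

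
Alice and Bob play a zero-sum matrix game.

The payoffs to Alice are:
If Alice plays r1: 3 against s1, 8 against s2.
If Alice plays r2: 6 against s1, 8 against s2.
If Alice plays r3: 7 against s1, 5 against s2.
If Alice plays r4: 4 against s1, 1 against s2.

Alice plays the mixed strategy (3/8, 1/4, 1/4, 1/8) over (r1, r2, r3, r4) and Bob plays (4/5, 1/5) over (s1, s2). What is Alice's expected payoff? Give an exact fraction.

207/40

Against (4/5, 1/5), each row's expected payoff is r1: 4; r2: 32/5; r3: 33/5; r4: 17/5.
Taking the (3/8, 1/4, 1/4, 1/8)-weighted average: (3/8)·(4) + (1/4)·(32/5) + (1/4)·(33/5) + (1/8)·(17/5) = 207/40.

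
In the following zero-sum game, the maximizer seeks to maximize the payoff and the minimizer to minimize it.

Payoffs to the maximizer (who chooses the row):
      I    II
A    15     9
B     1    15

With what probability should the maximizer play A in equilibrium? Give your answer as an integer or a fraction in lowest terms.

7/10

Row minima are 9 and 1, so the maximizer's maximin is 9; column maxima are 15 and 15, so the minimizer's minimax is 15. These differ, so the equilibrium is in mixed strategies.
Let the maximizer play A with probability p. The minimizer is indifferent when 15p + (1−p) = 9p + 15(1−p), giving p = 7/10.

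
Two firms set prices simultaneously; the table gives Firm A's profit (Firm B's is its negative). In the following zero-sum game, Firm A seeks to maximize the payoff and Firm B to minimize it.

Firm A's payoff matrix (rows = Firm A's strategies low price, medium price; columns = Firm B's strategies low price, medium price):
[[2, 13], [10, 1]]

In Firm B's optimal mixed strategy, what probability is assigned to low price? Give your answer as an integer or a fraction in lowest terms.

3/5

Row minima are 2 and 1, so Firm A's maximin is 2; column maxima are 10 and 13, so Firm B's minimax is 10. These differ, so the equilibrium is in mixed strategies.
Let Firm B play low price with probability q. Firm A is indifferent when 2q + 13(1−q) = 10q + (1−q), giving q = 3/5.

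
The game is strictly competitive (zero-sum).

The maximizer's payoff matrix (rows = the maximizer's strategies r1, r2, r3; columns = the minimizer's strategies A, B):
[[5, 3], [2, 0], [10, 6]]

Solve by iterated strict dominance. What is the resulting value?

Row r2 is strictly dominated by row r1 (5>2, 3>0); eliminate r2.
Column A is strictly dominated by B for the minimizer (3<5, 6<10); eliminate A.
Row r1 is strictly dominated by row r3 (6>3); eliminate r1.
Only (r3, B) remains, with payoff 6.

6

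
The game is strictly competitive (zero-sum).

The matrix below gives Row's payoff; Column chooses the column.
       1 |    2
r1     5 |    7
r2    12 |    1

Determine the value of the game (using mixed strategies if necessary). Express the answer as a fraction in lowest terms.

Row minima are 5 and 1, so Row's maximin is 5; column maxima are 12 and 7, so Column's minimax is 7. These differ, so the equilibrium is in mixed strategies.
Let Row play r1 with probability p. Column is indifferent when 5p + 12(1−p) = 7p + (1−p), giving p = 11/13.
Let Column play 1 with probability q. Row is indifferent when 5q + 7(1−q) = 12q + (1−q), giving q = 6/13.
The value is 5·(6/13) + (7)·(7/13) = 79/13.

79/13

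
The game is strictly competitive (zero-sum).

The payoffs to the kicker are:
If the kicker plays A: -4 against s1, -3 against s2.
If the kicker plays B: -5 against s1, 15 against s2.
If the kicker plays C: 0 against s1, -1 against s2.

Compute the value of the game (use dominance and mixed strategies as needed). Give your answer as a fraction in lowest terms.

-5/21

Row A is strictly dominated by row C, so the kicker never plays it.
The remaining 2×2 game on (B, C) × (s1, s2) has no saddle point. Let the kicker play B with probability p; indifference gives −5p = 15p − (1−p), so p = 1/21.
Similarly the goalkeeper's optimal q on s1 is 16/21, and the value is -5·(16/21) + (15)·(5/21) = -5/21.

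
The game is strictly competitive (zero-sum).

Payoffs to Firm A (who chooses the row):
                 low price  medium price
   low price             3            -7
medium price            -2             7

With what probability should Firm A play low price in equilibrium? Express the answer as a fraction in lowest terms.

Row minima are -7 and -2, so Firm A's maximin is -2; column maxima are 3 and 7, so Firm B's minimax is 3. These differ, so the equilibrium is in mixed strategies.
Let Firm A play low price with probability p. Firm B is indifferent when 3p − 2(1−p) = −7p + 7(1−p), giving p = 9/19.

9/19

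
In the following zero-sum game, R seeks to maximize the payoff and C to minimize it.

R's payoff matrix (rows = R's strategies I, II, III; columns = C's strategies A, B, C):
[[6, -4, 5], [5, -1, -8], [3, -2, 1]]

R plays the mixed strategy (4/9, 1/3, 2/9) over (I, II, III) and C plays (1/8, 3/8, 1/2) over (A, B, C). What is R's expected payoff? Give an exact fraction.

Against (1/8, 3/8, 1/2), each row's expected payoff is I: 7/4; II: -15/4; III: 1/8.
Taking the (4/9, 1/3, 2/9)-weighted average: (4/9)·(7/4) + (1/3)·(-15/4) + (2/9)·(1/8) = -4/9.

-4/9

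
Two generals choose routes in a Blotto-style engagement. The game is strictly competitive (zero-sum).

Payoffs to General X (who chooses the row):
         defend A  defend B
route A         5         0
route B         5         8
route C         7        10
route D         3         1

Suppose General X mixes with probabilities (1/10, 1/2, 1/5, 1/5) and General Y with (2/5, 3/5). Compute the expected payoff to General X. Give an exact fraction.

143/25

Against (2/5, 3/5), each row's expected payoff is route A: 2; route B: 34/5; route C: 44/5; route D: 9/5.
Taking the (1/10, 1/2, 1/5, 1/5)-weighted average: (1/10)·(2) + (1/2)·(34/5) + (1/5)·(44/5) + (1/5)·(9/5) = 143/25.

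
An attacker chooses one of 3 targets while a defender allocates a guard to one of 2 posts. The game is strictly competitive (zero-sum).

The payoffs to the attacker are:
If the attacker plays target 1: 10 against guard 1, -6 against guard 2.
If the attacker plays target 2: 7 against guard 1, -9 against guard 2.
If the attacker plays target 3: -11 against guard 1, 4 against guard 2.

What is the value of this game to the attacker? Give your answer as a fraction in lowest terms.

Row target 2 is strictly dominated by row target 1, so the attacker never plays it.
The remaining 2×2 game on (target 1, target 3) × (guard 1, guard 2) has no saddle point. Let the attacker play target 1 with probability p; indifference gives 10p − 11(1−p) = −6p + 4(1−p), so p = 15/31.
Similarly the defender's optimal q on guard 1 is 10/31, and the value is 10·(10/31) + (-6)·(21/31) = -26/31.

-26/31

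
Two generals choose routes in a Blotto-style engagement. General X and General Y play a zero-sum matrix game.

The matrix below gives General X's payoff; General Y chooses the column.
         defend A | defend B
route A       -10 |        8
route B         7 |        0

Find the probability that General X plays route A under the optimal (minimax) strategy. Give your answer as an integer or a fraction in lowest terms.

7/25

Row minima are -10 and 0, so General X's maximin is 0; column maxima are 7 and 8, so General Y's minimax is 7. These differ, so the equilibrium is in mixed strategies.
Let General X play route A with probability p. General Y is indifferent when −10p + 7(1−p) = 8p, giving p = 7/25.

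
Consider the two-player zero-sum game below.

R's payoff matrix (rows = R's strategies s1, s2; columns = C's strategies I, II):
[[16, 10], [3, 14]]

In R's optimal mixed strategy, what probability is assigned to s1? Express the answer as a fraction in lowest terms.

11/17

Row minima are 10 and 3, so R's maximin is 10; column maxima are 16 and 14, so C's minimax is 14. These differ, so the equilibrium is in mixed strategies.
Let R play s1 with probability p. C is indifferent when 16p + 3(1−p) = 10p + 14(1−p), giving p = 11/17.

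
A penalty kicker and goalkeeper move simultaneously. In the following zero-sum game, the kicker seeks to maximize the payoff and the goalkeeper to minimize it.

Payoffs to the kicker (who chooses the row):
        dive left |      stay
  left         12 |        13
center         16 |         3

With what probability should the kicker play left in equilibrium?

13/14

Row minima are 12 and 3, so the kicker's maximin is 12; column maxima are 16 and 13, so the goalkeeper's minimax is 13. These differ, so the equilibrium is in mixed strategies.
Let the kicker play left with probability p. The goalkeeper is indifferent when 12p + 16(1−p) = 13p + 3(1−p), giving p = 13/14.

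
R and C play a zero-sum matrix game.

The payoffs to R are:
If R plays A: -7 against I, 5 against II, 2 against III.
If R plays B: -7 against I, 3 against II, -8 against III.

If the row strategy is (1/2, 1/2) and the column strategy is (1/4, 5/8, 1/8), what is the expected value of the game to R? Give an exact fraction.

Against (1/4, 5/8, 1/8), each row's expected payoff is A: 13/8; B: -7/8.
Taking the (1/2, 1/2)-weighted average: (1/2)·(13/8) + (1/2)·(-7/8) = 3/8.

3/8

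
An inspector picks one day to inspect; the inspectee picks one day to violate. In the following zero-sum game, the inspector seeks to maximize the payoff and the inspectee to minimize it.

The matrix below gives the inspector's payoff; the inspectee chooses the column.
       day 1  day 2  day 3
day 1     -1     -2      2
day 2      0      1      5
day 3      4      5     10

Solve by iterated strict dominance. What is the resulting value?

Row day 2 is strictly dominated by row day 3 (4>0, 5>1, 10>5); eliminate day 2.
Row day 1 is strictly dominated by row day 3 (4>-1, 5>-2, 10>2); eliminate day 1.
Column day 2 is strictly dominated by day 1 for the inspectee (4<5); eliminate day 2.
Column day 3 is strictly dominated by day 1 for the inspectee (4<10); eliminate day 3.
Only (day 3, day 1) remains, with payoff 4.

4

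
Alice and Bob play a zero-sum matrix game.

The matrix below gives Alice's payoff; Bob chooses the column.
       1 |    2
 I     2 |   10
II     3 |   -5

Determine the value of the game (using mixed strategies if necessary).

Row minima are 2 and -5, so Alice's maximin is 2; column maxima are 3 and 10, so Bob's minimax is 3. These differ, so the equilibrium is in mixed strategies.
Let Alice play I with probability p. Bob is indifferent when 2p + 3(1−p) = 10p − 5(1−p), giving p = 1/2.
Let Bob play 1 with probability q. Alice is indifferent when 2q + 10(1−q) = 3q − 5(1−q), giving q = 15/16.
The value is 2·(15/16) + (10)·(1/16) = 5/2.

5/2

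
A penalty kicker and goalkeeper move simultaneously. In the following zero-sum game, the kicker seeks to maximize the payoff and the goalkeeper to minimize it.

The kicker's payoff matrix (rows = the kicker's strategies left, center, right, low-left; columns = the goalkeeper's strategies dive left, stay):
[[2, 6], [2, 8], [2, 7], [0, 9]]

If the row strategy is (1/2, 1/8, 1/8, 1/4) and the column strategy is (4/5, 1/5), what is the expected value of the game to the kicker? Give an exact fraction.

21/8

Against (4/5, 1/5), each row's expected payoff is left: 14/5; center: 16/5; right: 3; low-left: 9/5.
Taking the (1/2, 1/8, 1/8, 1/4)-weighted average: (1/2)·(14/5) + (1/8)·(16/5) + (1/8)·(3) + (1/4)·(9/5) = 21/8.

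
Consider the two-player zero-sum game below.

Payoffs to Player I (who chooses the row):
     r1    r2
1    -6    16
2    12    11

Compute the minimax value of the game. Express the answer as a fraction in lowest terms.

258/23

Row minima are -6 and 11, so Player I's maximin is 11; column maxima are 12 and 16, so Player II's minimax is 12. These differ, so the equilibrium is in mixed strategies.
Let Player I play 1 with probability p. Player II is indifferent when −6p + 12(1−p) = 16p + 11(1−p), giving p = 1/23.
Let Player II play r1 with probability q. Player I is indifferent when −6q + 16(1−q) = 12q + 11(1−q), giving q = 5/23.
The value is -6·(5/23) + (16)·(18/23) = 258/23.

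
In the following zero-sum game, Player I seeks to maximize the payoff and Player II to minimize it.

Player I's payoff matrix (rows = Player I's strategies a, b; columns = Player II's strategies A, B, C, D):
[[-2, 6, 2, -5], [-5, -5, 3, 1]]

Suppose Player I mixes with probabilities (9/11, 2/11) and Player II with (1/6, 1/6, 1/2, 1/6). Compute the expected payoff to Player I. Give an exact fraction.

Against (1/6, 1/6, 1/2, 1/6), each row's expected payoff is a: 5/6; b: 0.
Taking the (9/11, 2/11)-weighted average: (9/11)·(5/6) + (2/11)·(0) = 15/22.

15/22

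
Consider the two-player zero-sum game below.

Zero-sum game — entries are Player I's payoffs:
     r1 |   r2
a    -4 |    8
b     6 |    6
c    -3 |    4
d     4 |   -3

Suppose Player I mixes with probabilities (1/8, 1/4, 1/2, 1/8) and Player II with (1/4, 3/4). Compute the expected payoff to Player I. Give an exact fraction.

Against (1/4, 3/4), each row's expected payoff is a: 5; b: 6; c: 9/4; d: -5/4.
Taking the (1/8, 1/4, 1/2, 1/8)-weighted average: (1/8)·(5) + (1/4)·(6) + (1/2)·(9/4) + (1/8)·(-5/4) = 99/32.

99/32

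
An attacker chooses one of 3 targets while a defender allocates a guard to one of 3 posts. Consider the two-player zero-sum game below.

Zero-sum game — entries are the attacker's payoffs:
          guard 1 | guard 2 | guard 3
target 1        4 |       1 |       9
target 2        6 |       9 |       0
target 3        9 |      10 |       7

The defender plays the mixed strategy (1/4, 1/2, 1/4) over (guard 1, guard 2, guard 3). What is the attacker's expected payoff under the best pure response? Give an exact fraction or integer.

9

target 1: (4)·(1/4) + (1)·(1/2) + (9)·(1/4) = 15/4.
target 2: (6)·(1/4) + (9)·(1/2) + (0)·(1/4) = 6.
target 3: (9)·(1/4) + (10)·(1/2) + (7)·(1/4) = 9.
The best pure response is target 3 with expected payoff 9.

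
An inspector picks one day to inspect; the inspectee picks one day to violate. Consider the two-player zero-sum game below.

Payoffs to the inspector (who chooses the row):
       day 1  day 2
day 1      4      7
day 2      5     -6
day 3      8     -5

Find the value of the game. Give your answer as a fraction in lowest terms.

19/4

Row day 2 is strictly dominated by row day 3, so the inspector never plays it.
The remaining 2×2 game on (day 1, day 3) × (day 1, day 2) has no saddle point. Let the inspector play day 1 with probability p; indifference gives 4p + 8(1−p) = 7p − 5(1−p), so p = 13/16.
Similarly the inspectee's optimal q on day 1 is 3/4, and the value is 4·(3/4) + (7)·(1/4) = 19/4.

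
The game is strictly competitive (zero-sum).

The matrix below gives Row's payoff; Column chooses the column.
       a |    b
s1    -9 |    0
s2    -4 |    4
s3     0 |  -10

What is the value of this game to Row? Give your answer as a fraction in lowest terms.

-20/9

Row s1 is strictly dominated by row s2, so Row never plays it.
The remaining 2×2 game on (s2, s3) × (a, b) has no saddle point. Let Row play s2 with probability p; indifference gives −4p = 4p − 10(1−p), so p = 5/9.
Similarly Column's optimal q on a is 7/9, and the value is -4·(7/9) + (4)·(2/9) = -20/9.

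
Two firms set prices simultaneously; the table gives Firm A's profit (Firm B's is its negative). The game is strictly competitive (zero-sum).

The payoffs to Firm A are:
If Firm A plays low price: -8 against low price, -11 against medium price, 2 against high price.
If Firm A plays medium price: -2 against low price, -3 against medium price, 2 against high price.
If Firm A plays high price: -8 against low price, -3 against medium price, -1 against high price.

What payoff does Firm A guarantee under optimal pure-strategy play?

Row minima: -11, -3, -8 → Firm A's maximin is -3.
Column maxima: -2, -3, 2 → Firm B's minimax is -3.
They coincide at (medium price, medium price), so the value is -3.

-3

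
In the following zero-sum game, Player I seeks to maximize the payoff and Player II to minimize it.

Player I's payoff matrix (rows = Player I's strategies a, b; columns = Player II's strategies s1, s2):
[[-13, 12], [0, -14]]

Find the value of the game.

Row minima are -13 and -14, so Player I's maximin is -13; column maxima are 0 and 12, so Player II's minimax is 0. These differ, so the equilibrium is in mixed strategies.
Let Player I play a with probability p. Player II is indifferent when −13p = 12p − 14(1−p), giving p = 14/39.
Let Player II play s1 with probability q. Player I is indifferent when −13q + 12(1−q) = −14(1−q), giving q = 2/3.
The value is -13·(2/3) + (12)·(1/3) = -14/3.

-14/3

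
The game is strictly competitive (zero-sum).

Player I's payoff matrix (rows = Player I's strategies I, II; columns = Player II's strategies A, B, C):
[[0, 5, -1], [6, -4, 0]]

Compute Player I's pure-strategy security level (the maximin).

-1

The worst-case payoff for each row is I: -1, II: -4.
The best of these is -1.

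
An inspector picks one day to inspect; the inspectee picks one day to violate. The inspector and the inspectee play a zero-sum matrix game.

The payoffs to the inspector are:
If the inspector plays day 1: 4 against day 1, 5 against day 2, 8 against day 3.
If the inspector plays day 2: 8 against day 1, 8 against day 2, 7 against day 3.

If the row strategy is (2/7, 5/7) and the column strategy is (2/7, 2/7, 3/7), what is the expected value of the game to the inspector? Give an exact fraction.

349/49

Against (2/7, 2/7, 3/7), each row's expected payoff is day 1: 6; day 2: 53/7.
Taking the (2/7, 5/7)-weighted average: (2/7)·(6) + (5/7)·(53/7) = 349/49.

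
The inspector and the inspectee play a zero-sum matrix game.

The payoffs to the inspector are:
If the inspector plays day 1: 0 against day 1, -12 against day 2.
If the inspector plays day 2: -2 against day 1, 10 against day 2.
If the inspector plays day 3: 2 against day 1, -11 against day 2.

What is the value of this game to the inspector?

Row day 1 is strictly dominated by row day 3, so the inspector never plays it.
The remaining 2×2 game on (day 2, day 3) × (day 1, day 2) has no saddle point. Let the inspector play day 2 with probability p; indifference gives −2p + 2(1−p) = 10p − 11(1−p), so p = 13/25.
Similarly the inspectee's optimal q on day 1 is 21/25, and the value is -2·(21/25) + (10)·(4/25) = -2/25.

-2/25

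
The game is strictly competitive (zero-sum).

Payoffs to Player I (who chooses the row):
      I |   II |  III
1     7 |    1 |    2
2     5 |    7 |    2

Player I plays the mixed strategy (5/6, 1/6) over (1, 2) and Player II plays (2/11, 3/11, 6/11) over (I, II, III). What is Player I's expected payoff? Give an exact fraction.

Against (2/11, 3/11, 6/11), each row's expected payoff is 1: 29/11; 2: 43/11.
Taking the (5/6, 1/6)-weighted average: (5/6)·(29/11) + (1/6)·(43/11) = 94/33.

94/33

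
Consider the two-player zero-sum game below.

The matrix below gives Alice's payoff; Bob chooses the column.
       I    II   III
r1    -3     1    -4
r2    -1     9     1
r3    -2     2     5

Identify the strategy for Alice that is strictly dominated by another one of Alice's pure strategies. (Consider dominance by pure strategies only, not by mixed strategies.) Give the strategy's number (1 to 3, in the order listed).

Compare r1 with r2: -1 > -3, 9 > 1, 1 > -4.
So r2 strictly dominates r1 for Alice; r1 is strictly dominated.

1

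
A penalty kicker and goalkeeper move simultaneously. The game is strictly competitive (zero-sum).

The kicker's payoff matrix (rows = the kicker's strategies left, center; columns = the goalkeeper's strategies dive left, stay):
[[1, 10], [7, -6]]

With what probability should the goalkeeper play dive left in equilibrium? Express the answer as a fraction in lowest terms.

Row minima are 1 and -6, so the kicker's maximin is 1; column maxima are 7 and 10, so the goalkeeper's minimax is 7. These differ, so the equilibrium is in mixed strategies.
Let the goalkeeper play dive left with probability q. The kicker is indifferent when q + 10(1−q) = 7q − 6(1−q), giving q = 8/11.

8/11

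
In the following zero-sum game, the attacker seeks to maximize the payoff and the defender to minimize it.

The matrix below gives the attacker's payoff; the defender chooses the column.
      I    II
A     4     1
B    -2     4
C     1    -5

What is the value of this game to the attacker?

2

Row C is strictly dominated by row A, so the attacker never plays it.
The remaining 2×2 game on (A, B) × (I, II) has no saddle point. Let the attacker play A with probability p; indifference gives 4p − 2(1−p) = p + 4(1−p), so p = 2/3.
Similarly the defender's optimal q on I is 1/3, and the value is 4·(1/3) + (1)·(2/3) = 2.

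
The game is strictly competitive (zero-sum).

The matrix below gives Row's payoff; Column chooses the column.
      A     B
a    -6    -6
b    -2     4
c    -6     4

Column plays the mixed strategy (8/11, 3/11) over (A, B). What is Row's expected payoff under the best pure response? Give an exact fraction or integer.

a: (-6)·(8/11) + (-6)·(3/11) = -6.
b: (-2)·(8/11) + (4)·(3/11) = -4/11.
c: (-6)·(8/11) + (4)·(3/11) = -36/11.
The best pure response is b with expected payoff -4/11.

-4/11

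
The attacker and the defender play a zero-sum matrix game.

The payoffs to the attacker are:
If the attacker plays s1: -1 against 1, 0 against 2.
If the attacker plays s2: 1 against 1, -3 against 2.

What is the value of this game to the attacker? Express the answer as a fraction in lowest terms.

-3/5

Row minima are -1 and -3, so the attacker's maximin is -1; column maxima are 1 and 0, so the defender's minimax is 0. These differ, so the equilibrium is in mixed strategies.
Let the attacker play s1 with probability p. The defender is indifferent when −p + (1−p) = −3(1−p), giving p = 4/5.
Let the defender play 1 with probability q. The attacker is indifferent when −q = q − 3(1−q), giving q = 3/5.
The value is -1·(3/5) + (0)·(2/5) = -3/5.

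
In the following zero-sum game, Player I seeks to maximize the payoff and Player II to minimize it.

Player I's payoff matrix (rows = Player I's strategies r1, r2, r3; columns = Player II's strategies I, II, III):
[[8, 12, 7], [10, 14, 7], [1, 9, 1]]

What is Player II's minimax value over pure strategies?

The worst case (largest entry) in each column is I: 10, II: 14, III: 7.
The best (smallest) of these is 7.

7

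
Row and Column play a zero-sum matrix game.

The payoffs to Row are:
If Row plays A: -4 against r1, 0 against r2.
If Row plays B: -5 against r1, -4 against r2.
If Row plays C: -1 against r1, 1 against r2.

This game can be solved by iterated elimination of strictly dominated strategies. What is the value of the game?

-1

Column r2 is strictly dominated by r1 for Column (-4<0, -5<-4, -1<1); eliminate r2.
Row B is strictly dominated by row A (-4>-5); eliminate B.
Row A is strictly dominated by row C (-1>-4); eliminate A.
Only (C, r1) remains, with payoff -1.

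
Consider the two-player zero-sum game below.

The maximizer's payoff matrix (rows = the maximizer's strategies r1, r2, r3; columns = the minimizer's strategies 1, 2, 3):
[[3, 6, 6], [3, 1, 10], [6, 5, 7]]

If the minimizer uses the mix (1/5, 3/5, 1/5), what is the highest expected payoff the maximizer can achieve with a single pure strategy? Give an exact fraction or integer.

r1: (3)·(1/5) + (6)·(3/5) + (6)·(1/5) = 27/5.
r2: (3)·(1/5) + (1)·(3/5) + (10)·(1/5) = 16/5.
r3: (6)·(1/5) + (5)·(3/5) + (7)·(1/5) = 28/5.
The best pure response is r3 with expected payoff 28/5.

28/5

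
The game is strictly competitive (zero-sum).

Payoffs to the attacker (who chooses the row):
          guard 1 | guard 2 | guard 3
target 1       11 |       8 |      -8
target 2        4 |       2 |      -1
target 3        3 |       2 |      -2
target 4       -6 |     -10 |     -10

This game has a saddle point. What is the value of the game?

Row minima: -8, -1, -2, -10 → the attacker's maximin is -1.
Column maxima: 11, 8, -1 → the defender's minimax is -1.
They coincide at (target 2, guard 3), so the value is -1.

-1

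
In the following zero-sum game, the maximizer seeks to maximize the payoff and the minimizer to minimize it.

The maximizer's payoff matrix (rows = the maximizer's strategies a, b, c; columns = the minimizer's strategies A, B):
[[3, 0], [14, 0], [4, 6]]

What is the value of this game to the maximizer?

21/4

Row a is strictly dominated by row c, so the maximizer never plays it.
The remaining 2×2 game on (b, c) × (A, B) has no saddle point. Let the maximizer play b with probability p; indifference gives 14p + 4(1−p) = 6(1−p), so p = 1/8.
Similarly the minimizer's optimal q on A is 3/8, and the value is 14·(3/8) + (0)·(5/8) = 21/4.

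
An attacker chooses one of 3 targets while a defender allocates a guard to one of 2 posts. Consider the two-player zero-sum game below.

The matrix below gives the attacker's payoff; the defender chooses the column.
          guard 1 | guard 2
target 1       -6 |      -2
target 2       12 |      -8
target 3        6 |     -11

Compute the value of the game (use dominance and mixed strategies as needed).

Row target 3 is strictly dominated by row target 2, so the attacker never plays it.
The remaining 2×2 game on (target 1, target 2) × (guard 1, guard 2) has no saddle point. Let the attacker play target 1 with probability p; indifference gives −6p + 12(1−p) = −2p − 8(1−p), so p = 5/6.
Similarly the defender's optimal q on guard 1 is 1/4, and the value is -6·(1/4) + (-2)·(3/4) = -3.

-3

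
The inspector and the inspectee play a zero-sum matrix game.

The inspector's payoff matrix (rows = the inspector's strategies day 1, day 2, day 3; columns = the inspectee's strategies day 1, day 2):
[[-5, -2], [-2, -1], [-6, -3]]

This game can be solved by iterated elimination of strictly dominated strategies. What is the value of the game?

-2

Row day 3 is strictly dominated by row day 1 (-5>-6, -2>-3); eliminate day 3.
Column day 2 is strictly dominated by day 1 for the inspectee (-5<-2, -2<-1); eliminate day 2.
Row day 1 is strictly dominated by row day 2 (-2>-5); eliminate day 1.
Only (day 2, day 1) remains, with payoff -2.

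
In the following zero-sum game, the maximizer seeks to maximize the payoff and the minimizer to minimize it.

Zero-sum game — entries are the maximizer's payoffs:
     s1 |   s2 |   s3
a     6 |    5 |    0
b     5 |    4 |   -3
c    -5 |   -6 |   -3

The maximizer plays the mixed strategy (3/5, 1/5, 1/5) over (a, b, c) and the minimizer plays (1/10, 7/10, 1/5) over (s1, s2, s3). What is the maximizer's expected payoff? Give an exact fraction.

Against (1/10, 7/10, 1/5), each row's expected payoff is a: 41/10; b: 27/10; c: -53/10.
Taking the (3/5, 1/5, 1/5)-weighted average: (3/5)·(41/10) + (1/5)·(27/10) + (1/5)·(-53/10) = 97/50.

97/50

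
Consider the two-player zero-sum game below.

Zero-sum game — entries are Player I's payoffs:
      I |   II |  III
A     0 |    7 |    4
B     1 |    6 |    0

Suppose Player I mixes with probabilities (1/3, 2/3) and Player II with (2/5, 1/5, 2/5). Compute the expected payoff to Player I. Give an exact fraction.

Against (2/5, 1/5, 2/5), each row's expected payoff is A: 3; B: 8/5.
Taking the (1/3, 2/3)-weighted average: (1/3)·(3) + (2/3)·(8/5) = 31/15.

31/15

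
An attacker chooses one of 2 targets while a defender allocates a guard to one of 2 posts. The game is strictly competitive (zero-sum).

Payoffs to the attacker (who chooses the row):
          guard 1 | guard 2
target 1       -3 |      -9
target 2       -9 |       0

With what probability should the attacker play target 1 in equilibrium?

Row minima are -9 and -9, so the attacker's maximin is -9; column maxima are -3 and 0, so the defender's minimax is -3. These differ, so the equilibrium is in mixed strategies.
Let the attacker play target 1 with probability p. The defender is indifferent when −3p − 9(1−p) = −9p, giving p = 3/5.

3/5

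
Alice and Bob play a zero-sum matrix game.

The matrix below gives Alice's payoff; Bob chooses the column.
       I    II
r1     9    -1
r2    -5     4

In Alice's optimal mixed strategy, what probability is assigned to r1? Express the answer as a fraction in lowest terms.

9/19

Row minima are -1 and -5, so Alice's maximin is -1; column maxima are 9 and 4, so Bob's minimax is 4. These differ, so the equilibrium is in mixed strategies.
Let Alice play r1 with probability p. Bob is indifferent when 9p − 5(1−p) = −p + 4(1−p), giving p = 9/19.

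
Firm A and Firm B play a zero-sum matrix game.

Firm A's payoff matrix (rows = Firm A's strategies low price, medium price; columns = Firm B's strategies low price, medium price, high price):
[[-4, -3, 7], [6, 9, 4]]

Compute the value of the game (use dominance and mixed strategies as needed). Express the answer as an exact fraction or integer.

Column medium price is strictly dominated by low price for Firm B (it gives Firm A more in every row).
The remaining 2×2 game on (low price, medium price) × (low price, high price) has no saddle point. Let Firm A play low price with probability p; indifference gives −4p + 6(1−p) = 7p + 4(1−p), so p = 2/13.
Similarly Firm B's optimal q on low price is 3/13, and the value is -4·(3/13) + (7)·(10/13) = 58/13.

58/13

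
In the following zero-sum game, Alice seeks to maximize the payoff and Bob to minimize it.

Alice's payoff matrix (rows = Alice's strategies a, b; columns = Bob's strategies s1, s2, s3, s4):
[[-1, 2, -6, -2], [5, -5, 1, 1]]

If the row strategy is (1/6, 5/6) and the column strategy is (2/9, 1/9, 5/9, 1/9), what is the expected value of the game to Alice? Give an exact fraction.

Against (2/9, 1/9, 5/9, 1/9), each row's expected payoff is a: -32/9; b: 11/9.
Taking the (1/6, 5/6)-weighted average: (1/6)·(-32/9) + (5/6)·(11/9) = 23/54.

23/54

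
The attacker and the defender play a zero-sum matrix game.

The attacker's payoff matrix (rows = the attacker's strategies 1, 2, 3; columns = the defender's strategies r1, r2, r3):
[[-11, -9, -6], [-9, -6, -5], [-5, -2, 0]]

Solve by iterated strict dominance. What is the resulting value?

Column r2 is strictly dominated by r1 for the defender (-11<-9, -9<-6, -5<-2); eliminate r2.
Column r3 is strictly dominated by r1 for the defender (-11<-6, -9<-5, -5<0); eliminate r3.
Row 1 is strictly dominated by row 2 (-9>-11); eliminate 1.
Row 2 is strictly dominated by row 3 (-5>-9); eliminate 2.
Only (3, r1) remains, with payoff -5.

-5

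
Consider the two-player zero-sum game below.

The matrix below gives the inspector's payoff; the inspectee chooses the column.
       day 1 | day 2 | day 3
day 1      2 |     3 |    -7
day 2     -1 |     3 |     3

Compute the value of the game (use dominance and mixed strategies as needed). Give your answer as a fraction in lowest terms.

Column day 2 is strictly dominated by day 1 for the inspectee (it gives the inspector more in every row).
The remaining 2×2 game on (day 1, day 2) × (day 1, day 3) has no saddle point. Let the inspector play day 1 with probability p; indifference gives 2p − (1−p) = −7p + 3(1−p), so p = 4/13.
Similarly the inspectee's optimal q on day 1 is 10/13, and the value is 2·(10/13) + (-7)·(3/13) = -1/13.

-1/13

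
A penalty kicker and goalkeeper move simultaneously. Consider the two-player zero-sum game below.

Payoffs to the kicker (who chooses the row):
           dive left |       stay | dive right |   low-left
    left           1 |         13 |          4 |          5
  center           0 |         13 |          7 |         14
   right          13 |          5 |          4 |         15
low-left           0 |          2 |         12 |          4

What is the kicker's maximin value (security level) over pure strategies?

The worst-case payoff for each row is left: 1, center: 0, right: 4, low-left: 0.
The best of these is 4.

4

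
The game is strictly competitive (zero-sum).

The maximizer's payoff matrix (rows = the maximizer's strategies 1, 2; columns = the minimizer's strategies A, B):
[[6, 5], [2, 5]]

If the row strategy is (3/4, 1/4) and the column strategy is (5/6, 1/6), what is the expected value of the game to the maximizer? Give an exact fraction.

Against (5/6, 1/6), each row's expected payoff is 1: 35/6; 2: 5/2.
Taking the (3/4, 1/4)-weighted average: (3/4)·(35/6) + (1/4)·(5/2) = 5.

5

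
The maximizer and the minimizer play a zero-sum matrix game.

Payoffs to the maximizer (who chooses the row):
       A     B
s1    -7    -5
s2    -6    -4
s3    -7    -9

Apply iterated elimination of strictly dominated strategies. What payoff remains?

-6

Row s1 is strictly dominated by row s2 (-6>-7, -4>-5); eliminate s1.
Row s3 is strictly dominated by row s2 (-6>-7, -4>-9); eliminate s3.
Column B is strictly dominated by A for the minimizer (-6<-4); eliminate B.
Only (s2, A) remains, with payoff -6.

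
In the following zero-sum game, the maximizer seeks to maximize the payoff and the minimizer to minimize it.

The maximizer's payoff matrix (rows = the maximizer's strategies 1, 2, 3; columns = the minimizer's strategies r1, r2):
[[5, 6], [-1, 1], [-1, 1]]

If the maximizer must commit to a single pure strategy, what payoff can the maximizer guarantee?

5

The worst-case payoff for each row is 1: 5, 2: -1, 3: -1.
The best of these is 5.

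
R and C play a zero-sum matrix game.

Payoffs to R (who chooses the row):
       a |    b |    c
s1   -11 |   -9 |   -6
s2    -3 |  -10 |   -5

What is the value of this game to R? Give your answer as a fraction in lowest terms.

-83/9

Column c is strictly dominated by b for C (it gives R more in every row).
The remaining 2×2 game on (s1, s2) × (a, b) has no saddle point. Let R play s1 with probability p; indifference gives −11p − 3(1−p) = −9p − 10(1−p), so p = 7/9.
Similarly C's optimal q on a is 1/9, and the value is -11·(1/9) + (-9)·(8/9) = -83/9.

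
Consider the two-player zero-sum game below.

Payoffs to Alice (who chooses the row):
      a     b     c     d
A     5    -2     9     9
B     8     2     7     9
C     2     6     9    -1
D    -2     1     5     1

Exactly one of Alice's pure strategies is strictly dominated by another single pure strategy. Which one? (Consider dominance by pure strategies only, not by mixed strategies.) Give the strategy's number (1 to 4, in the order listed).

Compare D with B: 8 > -2, 2 > 1, 7 > 5, 9 > 1.
So B strictly dominates D for Alice; D is strictly dominated.

4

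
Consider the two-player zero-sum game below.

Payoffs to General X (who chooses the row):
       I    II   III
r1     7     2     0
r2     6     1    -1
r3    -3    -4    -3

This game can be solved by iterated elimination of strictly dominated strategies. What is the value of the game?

Column I is strictly dominated by II for General Y (2<7, 1<6, -4<-3); eliminate I.
Row r3 is strictly dominated by row r1 (2>-4, 0>-3); eliminate r3.
Column II is strictly dominated by III for General Y (0<2, -1<1); eliminate II.
Row r2 is strictly dominated by row r1 (0>-1); eliminate r2.
Only (r1, III) remains, with payoff 0.

0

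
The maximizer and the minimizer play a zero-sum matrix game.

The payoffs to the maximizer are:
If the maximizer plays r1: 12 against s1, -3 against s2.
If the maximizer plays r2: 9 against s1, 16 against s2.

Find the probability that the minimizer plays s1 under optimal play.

19/22

Row minima are -3 and 9, so the maximizer's maximin is 9; column maxima are 12 and 16, so the minimizer's minimax is 12. These differ, so the equilibrium is in mixed strategies.
Let the minimizer play s1 with probability q. The maximizer is indifferent when 12q − 3(1−q) = 9q + 16(1−q), giving q = 19/22.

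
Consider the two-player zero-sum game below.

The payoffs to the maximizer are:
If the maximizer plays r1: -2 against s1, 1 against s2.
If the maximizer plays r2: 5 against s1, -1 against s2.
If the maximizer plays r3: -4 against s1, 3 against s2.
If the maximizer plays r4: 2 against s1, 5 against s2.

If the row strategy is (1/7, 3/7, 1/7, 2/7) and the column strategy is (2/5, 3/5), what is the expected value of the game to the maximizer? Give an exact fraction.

Against (2/5, 3/5), each row's expected payoff is r1: -1/5; r2: 7/5; r3: 1/5; r4: 19/5.
Taking the (1/7, 3/7, 1/7, 2/7)-weighted average: (1/7)·(-1/5) + (3/7)·(7/5) + (1/7)·(1/5) + (2/7)·(19/5) = 59/35.

59/35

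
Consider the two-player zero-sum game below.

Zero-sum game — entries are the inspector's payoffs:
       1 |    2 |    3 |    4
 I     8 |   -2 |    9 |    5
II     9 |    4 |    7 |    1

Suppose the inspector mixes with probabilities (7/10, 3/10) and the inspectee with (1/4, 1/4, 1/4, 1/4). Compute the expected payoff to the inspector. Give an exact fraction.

Against (1/4, 1/4, 1/4, 1/4), each row's expected payoff is I: 5; II: 21/4.
Taking the (7/10, 3/10)-weighted average: (7/10)·(5) + (3/10)·(21/4) = 203/40.

203/40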